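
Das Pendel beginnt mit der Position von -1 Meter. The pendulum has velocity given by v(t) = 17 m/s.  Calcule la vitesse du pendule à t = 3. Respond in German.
Aus der Gleichung für die Geschwindigkeit v(t) = 17, setzen wir t = 3 ein und erhalten v = 17.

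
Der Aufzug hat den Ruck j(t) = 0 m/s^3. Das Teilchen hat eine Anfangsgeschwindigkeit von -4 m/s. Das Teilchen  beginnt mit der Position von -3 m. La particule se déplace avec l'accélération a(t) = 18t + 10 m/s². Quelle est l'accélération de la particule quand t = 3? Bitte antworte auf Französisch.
Nous avons l'accélération a(t) = 18·t + 10. En substituant t = 3: a(3) = 64.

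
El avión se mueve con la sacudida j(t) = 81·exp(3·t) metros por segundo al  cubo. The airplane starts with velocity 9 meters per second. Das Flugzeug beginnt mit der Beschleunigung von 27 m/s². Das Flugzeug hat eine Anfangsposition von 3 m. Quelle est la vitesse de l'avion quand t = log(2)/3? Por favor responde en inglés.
To solve this, we need to take 2 integrals of our jerk equation j(t) = 81·exp(3·t). The antiderivative of jerk, with a(0) = 27, gives acceleration: a(t) = 27·exp(3·t). Integrating acceleration and using the initial condition v(0) = 9, we get v(t) = 9·exp(3·t). We have velocity v(t) = 9·exp(3·t). Substituting t = log(2)/3: v(log(2)/3) = 18.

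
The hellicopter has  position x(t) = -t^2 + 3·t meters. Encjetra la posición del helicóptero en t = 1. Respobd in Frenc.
Nous avons la position x(t) = -t^2 + 3·t. En substituant t = 1: x(1) = 2.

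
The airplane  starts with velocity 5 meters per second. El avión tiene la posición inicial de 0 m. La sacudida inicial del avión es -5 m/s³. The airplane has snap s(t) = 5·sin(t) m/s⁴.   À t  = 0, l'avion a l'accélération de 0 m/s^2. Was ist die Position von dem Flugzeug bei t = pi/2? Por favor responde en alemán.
Ausgehend von dem Snap s(t) = 5·sin(t), nehmen wir 4 Integrale. Das Integral von dem Snap ist der Ruck. Mit j(0) = -5 erhalten wir j(t) = -5·cos(t). Die Stammfunktion von dem Ruck, mit a(0) = 0, ergibt die Beschleunigung: a(t) = -5·sin(t). Das Integral von der Beschleunigung ist die Geschwindigkeit. Mit v(0) = 5 erhalten wir v(t) = 5·cos(t). Die Stammfunktion von der Geschwindigkeit, mit x(0) = 0, ergibt die Position: x(t) = 5·sin(t). Wir haben die Position x(t) = 5·sin(t). Durch Einsetzen von t = pi/2: x(pi/2) = 5.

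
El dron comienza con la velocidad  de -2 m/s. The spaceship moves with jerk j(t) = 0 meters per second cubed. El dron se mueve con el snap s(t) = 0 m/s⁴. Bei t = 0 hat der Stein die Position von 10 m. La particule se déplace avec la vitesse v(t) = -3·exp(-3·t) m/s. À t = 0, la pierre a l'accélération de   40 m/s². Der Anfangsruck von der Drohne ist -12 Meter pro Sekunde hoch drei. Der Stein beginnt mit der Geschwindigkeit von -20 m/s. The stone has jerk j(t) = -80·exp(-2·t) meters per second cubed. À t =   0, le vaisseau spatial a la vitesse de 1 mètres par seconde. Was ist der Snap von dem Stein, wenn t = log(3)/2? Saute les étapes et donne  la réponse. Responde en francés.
Le snap à t = log(3)/2 est s = 160/3.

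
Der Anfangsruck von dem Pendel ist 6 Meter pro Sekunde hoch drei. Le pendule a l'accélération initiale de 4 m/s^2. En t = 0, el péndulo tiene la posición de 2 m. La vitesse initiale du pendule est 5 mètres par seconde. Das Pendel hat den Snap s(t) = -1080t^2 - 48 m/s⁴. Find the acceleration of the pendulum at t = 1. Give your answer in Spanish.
Debemos encontrar la antiderivada de nuestra ecuación del snap s(t) = -1080·t^2 - 48 2 veces. Integrando el snap y usando la condición inicial j(0) = 6, obtenemos j(t) = -360·t^3 - 48·t + 6. La integral de la sacudida es la aceleración. Usando a(0) = 4, obtenemos a(t) = -90·t^4 - 24·t^2 + 6·t + 4. Usando a(t) = -90·t^4 - 24·t^2 + 6·t + 4 y sustituyendo t = 1, encontramos a = -104.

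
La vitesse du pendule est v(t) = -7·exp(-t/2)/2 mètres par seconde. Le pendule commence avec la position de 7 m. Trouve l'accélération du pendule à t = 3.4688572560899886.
Nous devons dériver notre équation de la vitesse v(t) = -7·exp(-t/2)/2 1 fois. La dérivée de la vitesse donne l'accélération: a(t) = 7·exp(-t/2)/4. En utilisant a(t) = 7·exp(-t/2)/4 et en substituant t = 3.4688572560899886, nous trouvons a = 0.308876783623541.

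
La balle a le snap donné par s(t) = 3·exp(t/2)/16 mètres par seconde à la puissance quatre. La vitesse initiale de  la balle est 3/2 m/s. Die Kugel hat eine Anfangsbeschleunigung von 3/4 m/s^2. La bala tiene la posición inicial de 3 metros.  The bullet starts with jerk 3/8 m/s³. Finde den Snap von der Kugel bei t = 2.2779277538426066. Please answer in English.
From the given snap equation s(t) = 3·exp(t/2)/16, we substitute t = 2.2779277538426066 to get s = 0.585661936146457.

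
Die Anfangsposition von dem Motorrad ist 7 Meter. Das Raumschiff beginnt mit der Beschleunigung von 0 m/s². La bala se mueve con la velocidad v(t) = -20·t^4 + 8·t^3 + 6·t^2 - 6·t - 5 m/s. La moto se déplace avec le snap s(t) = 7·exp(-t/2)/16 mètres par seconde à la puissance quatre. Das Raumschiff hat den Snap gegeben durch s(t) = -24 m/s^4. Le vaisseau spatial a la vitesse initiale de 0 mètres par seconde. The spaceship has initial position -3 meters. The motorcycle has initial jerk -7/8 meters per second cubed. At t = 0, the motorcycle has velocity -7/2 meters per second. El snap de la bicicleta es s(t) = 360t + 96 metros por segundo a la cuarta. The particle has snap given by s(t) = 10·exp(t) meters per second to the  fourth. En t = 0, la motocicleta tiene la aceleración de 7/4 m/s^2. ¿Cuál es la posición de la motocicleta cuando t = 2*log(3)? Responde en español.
Partiendo del snap s(t) = 7·exp(-t/2)/16, tomamos 4 antiderivadas. Integrando el snap y usando la condición inicial j(0) = -7/8, obtenemos j(t) = -7·exp(-t/2)/8. Integrando la sacudida y usando la condición inicial a(0) = 7/4, obtenemos a(t) = 7·exp(-t/2)/4. La integral de la aceleración es la velocidad. Usando v(0) = -7/2, obtenemos v(t) = -7·exp(-t/2)/2. Tomando ∫v(t)dt y aplicando x(0) = 7, encontramos x(t) = 7·exp(-t/2). Usando x(t) = 7·exp(-t/2) y sustituyendo t = 2*log(3), encontramos x = 7/3.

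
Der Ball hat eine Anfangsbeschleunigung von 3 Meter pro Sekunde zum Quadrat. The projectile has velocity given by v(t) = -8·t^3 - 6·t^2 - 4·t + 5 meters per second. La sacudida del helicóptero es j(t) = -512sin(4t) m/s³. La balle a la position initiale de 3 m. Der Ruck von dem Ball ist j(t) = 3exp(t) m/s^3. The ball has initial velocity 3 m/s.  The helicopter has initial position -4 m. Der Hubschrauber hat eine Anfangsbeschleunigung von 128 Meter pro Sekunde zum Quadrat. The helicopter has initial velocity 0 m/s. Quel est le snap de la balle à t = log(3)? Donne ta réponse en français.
Nous devons dériver notre équation du jerk j(t) = 3·exp(t) 1 fois. En prenant d/dt de j(t), nous trouvons s(t) = 3·exp(t). En utilisant s(t) = 3·exp(t) et en substituant t = log(3), nous trouvons s = 9.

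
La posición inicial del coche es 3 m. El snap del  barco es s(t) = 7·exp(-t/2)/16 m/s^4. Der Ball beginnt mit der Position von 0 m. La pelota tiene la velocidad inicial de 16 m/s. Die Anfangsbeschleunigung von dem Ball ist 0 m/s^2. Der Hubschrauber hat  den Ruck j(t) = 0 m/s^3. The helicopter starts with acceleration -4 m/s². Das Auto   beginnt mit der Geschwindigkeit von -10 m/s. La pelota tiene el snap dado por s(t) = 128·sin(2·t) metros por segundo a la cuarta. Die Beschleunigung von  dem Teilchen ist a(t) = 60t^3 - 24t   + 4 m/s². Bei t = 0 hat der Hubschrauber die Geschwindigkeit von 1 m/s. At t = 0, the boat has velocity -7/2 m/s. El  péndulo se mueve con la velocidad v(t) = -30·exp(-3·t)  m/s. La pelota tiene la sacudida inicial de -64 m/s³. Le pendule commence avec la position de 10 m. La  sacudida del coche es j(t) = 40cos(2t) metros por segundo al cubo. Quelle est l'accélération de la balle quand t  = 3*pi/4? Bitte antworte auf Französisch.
Nous devons intégrer notre équation du snap s(t) = 128·sin(2·t) 2 fois. En prenant ∫s(t)dt et en appliquant j(0) = -64, nous trouvons j(t) = -64·cos(2·t). L'intégrale du jerk, avec a(0) = 0, donne l'accélération: a(t) = -32·sin(2·t). Nous avons l'accélération a(t) = -32·sin(2·t). En substituant t = 3*pi/4: a(3*pi/4) = 32.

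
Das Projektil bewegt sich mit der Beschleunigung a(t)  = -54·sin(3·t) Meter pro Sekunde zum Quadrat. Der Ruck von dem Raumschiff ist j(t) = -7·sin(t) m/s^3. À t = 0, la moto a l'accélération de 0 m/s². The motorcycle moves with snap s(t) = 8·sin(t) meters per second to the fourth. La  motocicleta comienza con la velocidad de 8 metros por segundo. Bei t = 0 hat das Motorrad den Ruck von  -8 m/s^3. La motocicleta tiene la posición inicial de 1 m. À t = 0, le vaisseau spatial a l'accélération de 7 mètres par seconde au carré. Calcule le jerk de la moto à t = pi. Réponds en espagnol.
Partiendo del snap s(t) = 8·sin(t), tomamos 1 antiderivada. Tomando ∫s(t)dt y aplicando j(0) = -8, encontramos j(t) = -8·cos(t). Usando j(t) = -8·cos(t) y sustituyendo t = pi, encontramos j = 8.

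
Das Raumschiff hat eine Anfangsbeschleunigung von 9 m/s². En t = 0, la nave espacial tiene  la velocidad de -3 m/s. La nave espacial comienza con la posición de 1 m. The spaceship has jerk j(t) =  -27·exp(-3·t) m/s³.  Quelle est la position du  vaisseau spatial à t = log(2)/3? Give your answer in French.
Pour résoudre ceci, nous devons prendre 3 primitives de notre équation du jerk j(t) = -27·exp(-3·t). L'intégrale du jerk, avec a(0) = 9, donne l'accélération: a(t) = 9·exp(-3·t). En prenant ∫a(t)dt et en appliquant v(0) = -3, nous trouvons v(t) = -3·exp(-3·t). En intégrant la vitesse et en utilisant la condition initiale x(0) = 1, nous obtenons x(t) = exp(-3·t). En utilisant x(t) = exp(-3·t) et en substituant t = log(2)/3, nous trouvons x = 1/2.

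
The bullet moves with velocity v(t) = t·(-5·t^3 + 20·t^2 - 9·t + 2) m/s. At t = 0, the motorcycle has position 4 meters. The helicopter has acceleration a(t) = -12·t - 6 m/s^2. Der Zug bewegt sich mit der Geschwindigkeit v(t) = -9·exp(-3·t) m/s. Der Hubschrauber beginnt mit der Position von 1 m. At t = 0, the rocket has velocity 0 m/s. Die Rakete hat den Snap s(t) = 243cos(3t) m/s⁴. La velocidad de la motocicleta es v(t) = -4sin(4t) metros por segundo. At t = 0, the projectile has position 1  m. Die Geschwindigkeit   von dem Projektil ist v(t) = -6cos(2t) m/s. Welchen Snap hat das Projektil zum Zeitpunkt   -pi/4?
Wir müssen unsere Gleichung für die Geschwindigkeit v(t) = -6·cos(2·t) 3-mal ableiten. Mit d/dt von v(t) finden wir a(t) = 12·sin(2·t). Durch Ableiten von der Beschleunigung erhalten wir den Ruck: j(t) = 24·cos(2·t). Mit d/dt von j(t) finden wir s(t) = -48·sin(2·t). Wir haben den Snap s(t) = -48·sin(2·t). Durch Einsetzen von t = -pi/4: s(-pi/4) = 48.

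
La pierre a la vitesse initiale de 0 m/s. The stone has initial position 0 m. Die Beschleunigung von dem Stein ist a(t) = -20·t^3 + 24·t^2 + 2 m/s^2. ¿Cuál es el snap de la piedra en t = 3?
Debemos derivar nuestra ecuación de la aceleración a(t) = -20·t^3 + 24·t^2 + 2 2 veces. Tomando d/dt de a(t), encontramos j(t) = -60·t^2 + 48·t. Derivando la sacudida, obtenemos el snap: s(t) = 48 - 120·t. De la ecuación del snap s(t) = 48 - 120·t, sustituimos t = 3 para obtener s = -312.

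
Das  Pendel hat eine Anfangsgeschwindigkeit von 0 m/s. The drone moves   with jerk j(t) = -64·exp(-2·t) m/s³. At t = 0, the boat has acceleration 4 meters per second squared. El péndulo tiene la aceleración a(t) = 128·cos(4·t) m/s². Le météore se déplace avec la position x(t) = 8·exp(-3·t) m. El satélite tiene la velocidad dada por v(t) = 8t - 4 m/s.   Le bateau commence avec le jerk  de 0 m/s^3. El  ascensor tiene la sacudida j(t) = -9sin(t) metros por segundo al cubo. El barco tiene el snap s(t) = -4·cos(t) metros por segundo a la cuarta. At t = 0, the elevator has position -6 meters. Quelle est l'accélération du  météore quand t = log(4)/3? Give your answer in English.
To solve this, we need to take 2 derivatives of our position equation x(t) = 8·exp(-3·t). Taking d/dt of x(t), we find v(t) = -24·exp(-3·t). Differentiating velocity, we get acceleration: a(t) = 72·exp(-3·t). From the given acceleration equation a(t) = 72·exp(-3·t), we substitute t = log(4)/3 to get a = 18.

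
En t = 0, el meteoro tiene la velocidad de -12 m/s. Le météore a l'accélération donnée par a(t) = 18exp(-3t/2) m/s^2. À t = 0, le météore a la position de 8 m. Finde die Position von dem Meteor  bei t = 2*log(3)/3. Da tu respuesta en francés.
Nous devons intégrer notre équation de l'accélération a(t) = 18·exp(-3·t/2) 2 fois. En prenant ∫a(t)dt et en appliquant v(0) = -12, nous trouvons v(t) = -12·exp(-3·t/2). L'intégrale de la vitesse est la position. En utilisant x(0) = 8, nous obtenons x(t) = 8·exp(-3·t/2). Nous avons la position x(t) = 8·exp(-3·t/2). En substituant t = 2*log(3)/3: x(2*log(3)/3) = 8/3.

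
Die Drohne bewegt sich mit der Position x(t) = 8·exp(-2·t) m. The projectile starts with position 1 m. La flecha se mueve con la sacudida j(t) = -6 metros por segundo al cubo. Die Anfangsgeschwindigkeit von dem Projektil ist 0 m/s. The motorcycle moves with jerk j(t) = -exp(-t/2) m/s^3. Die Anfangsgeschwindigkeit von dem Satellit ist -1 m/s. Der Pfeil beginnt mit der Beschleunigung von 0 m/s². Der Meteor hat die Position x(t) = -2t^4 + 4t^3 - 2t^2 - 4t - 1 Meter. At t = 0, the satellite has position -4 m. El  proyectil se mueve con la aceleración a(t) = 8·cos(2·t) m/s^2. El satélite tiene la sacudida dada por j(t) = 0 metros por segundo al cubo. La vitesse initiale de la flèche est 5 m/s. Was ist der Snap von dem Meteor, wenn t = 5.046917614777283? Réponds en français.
Pour résoudre ceci, nous devons prendre 4 dérivées de notre équation de la position x(t) = -2·t^4 + 4·t^3 - 2·t^2 - 4·t - 1. La dérivée de la position donne la vitesse: v(t) = -8·t^3 + 12·t^2 - 4·t - 4. En dérivant la vitesse, nous obtenons l'accélération: a(t) = -24·t^2 + 24·t - 4. La dérivée de l'accélération donne le jerk: j(t) = 24 - 48·t. La dérivée du jerk donne le snap: s(t) = -48. En utilisant s(t) = -48 et en substituant t = 5.046917614777283, nous trouvons s = -48.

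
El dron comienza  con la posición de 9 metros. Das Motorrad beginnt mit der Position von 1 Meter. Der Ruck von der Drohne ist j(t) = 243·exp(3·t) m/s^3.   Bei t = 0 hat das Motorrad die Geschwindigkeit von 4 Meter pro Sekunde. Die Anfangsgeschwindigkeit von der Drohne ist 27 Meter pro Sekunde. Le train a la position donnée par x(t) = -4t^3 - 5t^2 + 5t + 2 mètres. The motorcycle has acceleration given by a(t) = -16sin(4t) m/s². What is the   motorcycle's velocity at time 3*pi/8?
To find the answer, we compute 1 antiderivative of a(t) = -16·sin(4·t). The integral of acceleration, with v(0) = 4, gives velocity: v(t) = 4·cos(4·t). We have velocity v(t) = 4·cos(4·t). Substituting t = 3*pi/8: v(3*pi/8) = 0.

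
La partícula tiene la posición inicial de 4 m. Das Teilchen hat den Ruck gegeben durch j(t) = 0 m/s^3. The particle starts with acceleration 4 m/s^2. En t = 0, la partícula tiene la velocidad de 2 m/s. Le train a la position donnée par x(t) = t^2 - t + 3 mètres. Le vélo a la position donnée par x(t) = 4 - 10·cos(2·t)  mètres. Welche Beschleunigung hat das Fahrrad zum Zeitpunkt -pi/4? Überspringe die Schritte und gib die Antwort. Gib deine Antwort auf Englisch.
The answer is 0.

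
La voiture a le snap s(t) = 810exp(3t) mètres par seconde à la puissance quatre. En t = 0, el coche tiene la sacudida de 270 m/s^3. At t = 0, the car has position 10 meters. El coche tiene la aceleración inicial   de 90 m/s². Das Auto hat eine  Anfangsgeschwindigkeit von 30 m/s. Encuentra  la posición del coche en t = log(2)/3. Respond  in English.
Starting from snap s(t) = 810·exp(3·t), we take 4 integrals. Integrating snap and using the initial condition j(0) = 270, we get j(t) = 270·exp(3·t). Taking ∫j(t)dt and applying a(0) = 90, we find a(t) = 90·exp(3·t). Finding the integral of a(t) and using v(0) = 30: v(t) = 30·exp(3·t). The antiderivative of velocity is position. Using x(0) = 10, we get x(t) = 10·exp(3·t). From the given position equation x(t) = 10·exp(3·t), we substitute t = log(2)/3 to get x = 20.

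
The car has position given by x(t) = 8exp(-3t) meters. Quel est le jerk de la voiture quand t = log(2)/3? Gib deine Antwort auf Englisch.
We must differentiate our position equation x(t) = 8·exp(-3·t) 3 times. The derivative of position gives velocity: v(t) = -24·exp(-3·t). Differentiating velocity, we get acceleration: a(t) = 72·exp(-3·t). Taking d/dt of a(t), we find j(t) = -216·exp(-3·t). We have jerk j(t) = -216·exp(-3·t). Substituting t = log(2)/3: j(log(2)/3) = -108.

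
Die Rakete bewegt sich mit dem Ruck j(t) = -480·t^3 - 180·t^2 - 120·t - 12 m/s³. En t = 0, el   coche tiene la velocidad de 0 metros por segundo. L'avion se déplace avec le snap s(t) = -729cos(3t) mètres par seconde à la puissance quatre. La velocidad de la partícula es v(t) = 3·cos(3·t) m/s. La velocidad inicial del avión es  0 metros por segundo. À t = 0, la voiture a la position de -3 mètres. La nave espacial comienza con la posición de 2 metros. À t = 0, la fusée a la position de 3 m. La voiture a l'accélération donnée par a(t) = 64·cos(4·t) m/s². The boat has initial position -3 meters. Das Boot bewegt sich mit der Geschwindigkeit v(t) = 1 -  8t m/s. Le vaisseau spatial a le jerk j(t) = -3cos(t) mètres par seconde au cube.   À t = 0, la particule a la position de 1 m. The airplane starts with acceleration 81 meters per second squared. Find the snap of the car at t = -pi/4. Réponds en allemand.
Um dies zu lösen, müssen wir 2 Ableitungen unserer Gleichung für die Beschleunigung a(t) = 64·cos(4·t) nehmen. Mit d/dt von a(t) finden wir j(t) = -256·sin(4·t). Durch Ableiten von dem Ruck erhalten wir den Snap: s(t) = -1024·cos(4·t). Mit s(t) = -1024·cos(4·t) und Einsetzen von t = -pi/4, finden wir s = 1024.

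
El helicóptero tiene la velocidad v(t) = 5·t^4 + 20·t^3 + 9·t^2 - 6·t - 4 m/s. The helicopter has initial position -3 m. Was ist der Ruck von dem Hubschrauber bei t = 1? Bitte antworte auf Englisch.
We must differentiate our velocity equation v(t) = 5·t^4 + 20·t^3 + 9·t^2 - 6·t - 4 2 times. Taking d/dt of v(t), we find a(t) = 20·t^3 + 60·t^2 + 18·t - 6. Differentiating acceleration, we get jerk: j(t) = 60·t^2 + 120·t + 18. From the given jerk equation j(t) = 60·t^2 + 120·t + 18, we substitute t = 1 to get j = 198.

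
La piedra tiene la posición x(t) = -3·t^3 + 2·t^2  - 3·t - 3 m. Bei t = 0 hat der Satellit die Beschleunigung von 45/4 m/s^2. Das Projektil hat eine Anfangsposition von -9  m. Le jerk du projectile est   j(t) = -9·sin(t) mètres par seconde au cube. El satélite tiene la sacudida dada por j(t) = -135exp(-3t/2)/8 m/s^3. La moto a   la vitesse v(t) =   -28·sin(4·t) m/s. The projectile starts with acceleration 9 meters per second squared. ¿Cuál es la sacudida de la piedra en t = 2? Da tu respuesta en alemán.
Wir müssen unsere Gleichung für die Position x(t) = -3·t^3 + 2·t^2 - 3·t - 3 3-mal ableiten. Die Ableitung von der Position ergibt die Geschwindigkeit: v(t) = -9·t^2 + 4·t - 3. Die Ableitung von der Geschwindigkeit ergibt die Beschleunigung: a(t) = 4 - 18·t. Mit d/dt von a(t) finden wir j(t) = -18. Wir haben den Ruck j(t) = -18. Durch Einsetzen von t = 2: j(2) = -18.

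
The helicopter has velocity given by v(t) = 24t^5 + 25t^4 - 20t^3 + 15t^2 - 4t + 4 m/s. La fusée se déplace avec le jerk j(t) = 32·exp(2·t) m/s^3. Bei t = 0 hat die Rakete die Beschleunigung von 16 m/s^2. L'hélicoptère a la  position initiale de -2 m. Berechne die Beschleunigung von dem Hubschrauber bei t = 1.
Wir müssen unsere Gleichung für die Geschwindigkeit v(t) = 24·t^5 + 25·t^4 - 20·t^3 + 15·t^2 - 4·t + 4 1-mal ableiten. Durch Ableiten von der Geschwindigkeit erhalten wir die Beschleunigung: a(t) = 120·t^4 + 100·t^3 - 60·t^2 + 30·t - 4. Mit a(t) = 120·t^4 + 100·t^3 - 60·t^2 + 30·t - 4 und Einsetzen von t = 1, finden wir a = 186.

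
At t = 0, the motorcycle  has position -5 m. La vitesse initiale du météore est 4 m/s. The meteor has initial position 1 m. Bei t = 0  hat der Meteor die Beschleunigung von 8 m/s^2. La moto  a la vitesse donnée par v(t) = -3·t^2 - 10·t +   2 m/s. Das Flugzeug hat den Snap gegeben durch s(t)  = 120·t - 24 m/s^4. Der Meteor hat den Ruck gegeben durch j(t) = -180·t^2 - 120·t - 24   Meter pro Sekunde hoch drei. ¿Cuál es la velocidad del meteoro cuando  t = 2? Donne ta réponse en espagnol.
Partiendo de la sacudida j(t) = -180·t^2 - 120·t - 24, tomamos 2 antiderivadas. La integral de la sacudida es la aceleración. Usando a(0) = 8, obtenemos a(t) = -60·t^3 - 60·t^2 - 24·t + 8. Integrando la aceleración y usando la condición inicial v(0) = 4, obtenemos v(t) = -15·t^4 - 20·t^3 - 12·t^2 + 8·t + 4. Tenemos la velocidad v(t) = -15·t^4 - 20·t^3 - 12·t^2 + 8·t + 4. Sustituyendo t = 2: v(2) = -428.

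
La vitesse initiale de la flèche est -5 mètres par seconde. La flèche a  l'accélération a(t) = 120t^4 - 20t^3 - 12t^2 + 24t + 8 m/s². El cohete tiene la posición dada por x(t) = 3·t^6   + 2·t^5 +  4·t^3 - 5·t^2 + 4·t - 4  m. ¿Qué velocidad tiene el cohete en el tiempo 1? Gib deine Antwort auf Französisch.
En partant de la position x(t) = 3·t^6 + 2·t^5 + 4·t^3 - 5·t^2 + 4·t - 4, nous prenons 1 dérivée. La dérivée de la position donne la vitesse: v(t) = 18·t^5 + 10·t^4 + 12·t^2 - 10·t + 4. En utilisant v(t) = 18·t^5 + 10·t^4 + 12·t^2 - 10·t + 4 et en substituant t = 1, nous trouvons v = 34.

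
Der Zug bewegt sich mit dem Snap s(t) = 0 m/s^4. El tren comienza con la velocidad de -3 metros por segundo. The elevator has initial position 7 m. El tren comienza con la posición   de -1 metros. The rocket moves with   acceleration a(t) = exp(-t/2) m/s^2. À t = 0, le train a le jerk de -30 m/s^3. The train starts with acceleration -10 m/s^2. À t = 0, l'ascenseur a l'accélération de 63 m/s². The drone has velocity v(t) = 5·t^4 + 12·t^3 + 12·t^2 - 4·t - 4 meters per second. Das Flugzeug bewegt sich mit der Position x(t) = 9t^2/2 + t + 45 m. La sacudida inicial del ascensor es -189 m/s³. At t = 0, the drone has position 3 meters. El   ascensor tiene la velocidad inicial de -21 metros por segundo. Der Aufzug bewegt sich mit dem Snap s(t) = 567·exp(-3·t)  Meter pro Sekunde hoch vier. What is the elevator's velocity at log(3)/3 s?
We need to integrate our snap equation s(t) = 567·exp(-3·t) 3 times. The integral of snap, with j(0) = -189, gives jerk: j(t) = -189·exp(-3·t). Taking ∫j(t)dt and applying a(0) = 63, we find a(t) = 63·exp(-3·t). Integrating acceleration and using the initial condition v(0) = -21, we get v(t) = -21·exp(-3·t). From the given velocity equation v(t) = -21·exp(-3·t), we substitute t = log(3)/3 to get v = -7.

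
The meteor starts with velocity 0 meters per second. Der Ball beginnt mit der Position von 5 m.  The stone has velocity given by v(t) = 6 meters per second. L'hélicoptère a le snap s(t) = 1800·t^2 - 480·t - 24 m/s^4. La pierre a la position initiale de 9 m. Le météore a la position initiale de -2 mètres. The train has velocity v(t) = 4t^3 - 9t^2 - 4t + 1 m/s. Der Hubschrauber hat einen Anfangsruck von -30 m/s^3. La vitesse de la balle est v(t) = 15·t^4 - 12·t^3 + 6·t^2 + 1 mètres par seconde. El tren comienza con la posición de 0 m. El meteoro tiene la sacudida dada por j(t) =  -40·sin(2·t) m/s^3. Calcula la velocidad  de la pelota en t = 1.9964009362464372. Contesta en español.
Tenemos la velocidad v(t) = 15·t^4 - 12·t^3 + 6·t^2 + 1. Sustituyendo t = 1.9964009362464372: v(1.9964009362464372) = 167.708140274728.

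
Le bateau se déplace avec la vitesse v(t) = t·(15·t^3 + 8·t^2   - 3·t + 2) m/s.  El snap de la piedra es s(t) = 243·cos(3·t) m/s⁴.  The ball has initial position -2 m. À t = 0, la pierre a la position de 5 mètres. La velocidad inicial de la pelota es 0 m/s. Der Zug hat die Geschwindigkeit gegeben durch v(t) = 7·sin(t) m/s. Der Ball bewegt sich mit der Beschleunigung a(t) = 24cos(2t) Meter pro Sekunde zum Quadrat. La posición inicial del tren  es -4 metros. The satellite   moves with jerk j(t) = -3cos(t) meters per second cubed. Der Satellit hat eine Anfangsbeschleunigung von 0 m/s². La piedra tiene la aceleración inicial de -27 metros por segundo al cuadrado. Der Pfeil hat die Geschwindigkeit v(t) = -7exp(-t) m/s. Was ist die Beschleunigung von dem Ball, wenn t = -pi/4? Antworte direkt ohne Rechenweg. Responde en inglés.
The acceleration at t = -pi/4 is a = 0.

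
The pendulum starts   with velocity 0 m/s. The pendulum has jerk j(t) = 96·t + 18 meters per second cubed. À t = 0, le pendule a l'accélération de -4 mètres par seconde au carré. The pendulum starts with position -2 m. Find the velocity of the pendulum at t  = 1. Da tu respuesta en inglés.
We must find the antiderivative of our jerk equation j(t) = 96·t + 18 2 times. Integrating jerk and using the initial condition a(0) = -4, we get a(t) = 48·t^2 + 18·t - 4. The integral of acceleration, with v(0) = 0, gives velocity: v(t) = t·(16·t^2 + 9·t - 4). We have velocity v(t) = t·(16·t^2 + 9·t - 4). Substituting t = 1: v(1) = 21.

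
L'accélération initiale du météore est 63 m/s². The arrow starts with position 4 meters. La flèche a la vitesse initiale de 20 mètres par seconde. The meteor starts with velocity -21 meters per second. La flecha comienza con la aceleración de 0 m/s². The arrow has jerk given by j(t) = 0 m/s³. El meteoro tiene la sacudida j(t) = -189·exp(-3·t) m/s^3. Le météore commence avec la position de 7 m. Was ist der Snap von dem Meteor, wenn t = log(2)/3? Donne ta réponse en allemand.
Ausgehend von dem Ruck j(t) = -189·exp(-3·t), nehmen wir 1 Ableitung. Die Ableitung von dem Ruck ergibt den Snap: s(t) = 567·exp(-3·t). Mit s(t) = 567·exp(-3·t) und Einsetzen von t = log(2)/3, finden wir s = 567/2.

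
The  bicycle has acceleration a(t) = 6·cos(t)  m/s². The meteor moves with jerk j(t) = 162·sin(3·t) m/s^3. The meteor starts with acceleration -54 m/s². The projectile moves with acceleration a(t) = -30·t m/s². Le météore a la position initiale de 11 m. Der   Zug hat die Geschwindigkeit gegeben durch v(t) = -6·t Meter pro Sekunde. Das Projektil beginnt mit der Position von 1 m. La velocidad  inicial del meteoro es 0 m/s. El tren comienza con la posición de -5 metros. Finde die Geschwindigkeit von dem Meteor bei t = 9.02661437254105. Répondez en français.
En partant du jerk j(t) = 162·sin(3·t), nous prenons 2 intégrales. En prenant ∫j(t)dt et en appliquant a(0) = -54, nous trouvons a(t) = -54·cos(3·t). L'intégrale de l'accélération, avec v(0) = 0, donne la vitesse: v(t) = -18·sin(3·t). De l'équation de la vitesse v(t) = -18·sin(3·t), nous substituons t = 9.02661437254105 pour obtenir v = -16.7405154748344.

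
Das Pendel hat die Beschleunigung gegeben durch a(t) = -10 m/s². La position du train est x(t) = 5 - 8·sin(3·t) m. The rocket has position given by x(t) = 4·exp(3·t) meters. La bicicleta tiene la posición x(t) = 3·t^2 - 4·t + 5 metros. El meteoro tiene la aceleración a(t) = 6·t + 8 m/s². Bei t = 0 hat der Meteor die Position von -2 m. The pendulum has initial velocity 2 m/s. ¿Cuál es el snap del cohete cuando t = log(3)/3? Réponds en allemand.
Um dies zu lösen, müssen wir 4 Ableitungen unserer Gleichung für die Position x(t) = 4·exp(3·t) nehmen. Mit d/dt von x(t) finden wir v(t) = 12·exp(3·t). Die Ableitung von der Geschwindigkeit ergibt die Beschleunigung: a(t) = 36·exp(3·t). Durch Ableiten von der Beschleunigung erhalten wir den Ruck: j(t) = 108·exp(3·t). Durch Ableiten von dem Ruck erhalten wir den Snap: s(t) = 324·exp(3·t). Wir haben den Snap s(t) = 324·exp(3·t). Durch Einsetzen von t = log(3)/3: s(log(3)/3) = 972.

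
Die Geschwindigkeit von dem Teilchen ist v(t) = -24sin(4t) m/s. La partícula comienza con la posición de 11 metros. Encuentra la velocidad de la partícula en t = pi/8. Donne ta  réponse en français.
Nous avons la vitesse v(t) = -24·sin(4·t). En substituant t = pi/8: v(pi/8) = -24.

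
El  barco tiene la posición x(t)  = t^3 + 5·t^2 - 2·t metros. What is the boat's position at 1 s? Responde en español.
Usando x(t) = t^3 + 5·t^2 - 2·t y sustituyendo t = 1, encontramos x = 4.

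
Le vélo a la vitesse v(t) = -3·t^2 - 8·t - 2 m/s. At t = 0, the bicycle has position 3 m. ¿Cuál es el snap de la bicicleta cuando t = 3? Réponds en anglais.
To solve this, we need to take 3 derivatives of our velocity equation v(t) = -3·t^2 - 8·t - 2. Taking d/dt of v(t), we find a(t) = -6·t - 8. Differentiating acceleration, we get jerk: j(t) = -6. Differentiating jerk, we get snap: s(t) = 0. Using s(t) = 0 and substituting t = 3, we find s = 0.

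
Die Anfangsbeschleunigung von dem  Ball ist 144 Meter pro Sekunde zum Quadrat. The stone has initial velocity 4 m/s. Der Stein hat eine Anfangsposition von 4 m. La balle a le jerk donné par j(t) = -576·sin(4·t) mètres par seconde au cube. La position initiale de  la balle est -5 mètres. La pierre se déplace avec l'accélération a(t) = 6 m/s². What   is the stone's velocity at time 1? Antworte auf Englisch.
We need to integrate our acceleration equation a(t) = 6 1 time. The integral of acceleration, with v(0) = 4, gives velocity: v(t) = 6·t + 4. We have velocity v(t) = 6·t + 4. Substituting t = 1: v(1) = 10.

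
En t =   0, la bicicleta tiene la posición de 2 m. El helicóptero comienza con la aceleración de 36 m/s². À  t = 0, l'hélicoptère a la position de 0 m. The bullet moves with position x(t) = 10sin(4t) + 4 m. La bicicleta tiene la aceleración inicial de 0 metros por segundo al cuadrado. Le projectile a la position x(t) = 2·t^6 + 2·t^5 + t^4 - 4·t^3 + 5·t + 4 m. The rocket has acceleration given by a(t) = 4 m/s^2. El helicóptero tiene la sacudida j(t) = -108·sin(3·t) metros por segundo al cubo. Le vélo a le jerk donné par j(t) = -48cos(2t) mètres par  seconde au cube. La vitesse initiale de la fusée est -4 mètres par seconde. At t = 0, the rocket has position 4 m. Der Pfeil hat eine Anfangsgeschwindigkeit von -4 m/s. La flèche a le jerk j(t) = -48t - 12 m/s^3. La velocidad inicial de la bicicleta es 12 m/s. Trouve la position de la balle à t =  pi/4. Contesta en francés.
Nous avons la position x(t) = 10·sin(4·t) + 4. En substituant t = pi/4: x(pi/4) = 4.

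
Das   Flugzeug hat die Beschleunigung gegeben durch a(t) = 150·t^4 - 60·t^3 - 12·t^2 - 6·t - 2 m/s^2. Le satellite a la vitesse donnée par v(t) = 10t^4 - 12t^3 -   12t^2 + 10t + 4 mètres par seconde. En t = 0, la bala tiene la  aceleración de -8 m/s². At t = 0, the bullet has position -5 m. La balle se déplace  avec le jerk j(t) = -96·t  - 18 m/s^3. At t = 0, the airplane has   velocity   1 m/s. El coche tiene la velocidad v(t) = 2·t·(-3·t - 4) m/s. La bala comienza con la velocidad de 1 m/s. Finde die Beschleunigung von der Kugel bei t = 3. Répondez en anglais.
We need to integrate our jerk equation j(t) = -96·t - 18 1 time. The integral of jerk is acceleration. Using a(0) = -8, we get a(t) = -48·t^2 - 18·t - 8. Using a(t) = -48·t^2 - 18·t - 8 and substituting t = 3, we find a = -494.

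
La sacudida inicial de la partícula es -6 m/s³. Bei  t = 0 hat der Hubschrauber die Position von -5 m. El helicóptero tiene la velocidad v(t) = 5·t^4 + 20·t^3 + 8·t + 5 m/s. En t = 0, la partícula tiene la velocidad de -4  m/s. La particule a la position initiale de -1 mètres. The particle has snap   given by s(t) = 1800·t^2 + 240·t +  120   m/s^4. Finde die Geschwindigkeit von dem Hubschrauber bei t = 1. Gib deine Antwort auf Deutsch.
Mit v(t) = 5·t^4 + 20·t^3 + 8·t + 5 und Einsetzen von t = 1, finden wir v = 38.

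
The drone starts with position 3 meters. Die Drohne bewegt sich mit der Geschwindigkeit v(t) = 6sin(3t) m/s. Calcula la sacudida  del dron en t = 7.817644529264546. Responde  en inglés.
Starting from velocity v(t) = 6·sin(3·t), we take 2 derivatives. Differentiating velocity, we get acceleration: a(t) = 18·cos(3·t). Differentiating acceleration, we get jerk: j(t) = -54·sin(3·t). We have jerk j(t) = -54·sin(3·t). Substituting t = 7.817644529264546: j(7.817644529264546) = 53.6794640134934.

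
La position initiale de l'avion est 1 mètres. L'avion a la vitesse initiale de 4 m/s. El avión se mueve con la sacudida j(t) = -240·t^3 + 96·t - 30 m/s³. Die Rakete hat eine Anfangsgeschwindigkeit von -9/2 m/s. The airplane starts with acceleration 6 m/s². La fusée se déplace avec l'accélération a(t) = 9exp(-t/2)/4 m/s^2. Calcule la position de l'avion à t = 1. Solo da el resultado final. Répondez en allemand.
Die Antwort ist 5.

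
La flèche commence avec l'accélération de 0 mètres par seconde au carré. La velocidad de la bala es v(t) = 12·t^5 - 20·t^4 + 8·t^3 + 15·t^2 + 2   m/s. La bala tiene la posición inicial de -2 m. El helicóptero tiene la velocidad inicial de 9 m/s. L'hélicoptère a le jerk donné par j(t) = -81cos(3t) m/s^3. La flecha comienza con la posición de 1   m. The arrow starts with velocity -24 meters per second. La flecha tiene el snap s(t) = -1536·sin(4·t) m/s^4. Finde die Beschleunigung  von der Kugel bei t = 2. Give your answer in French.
Pour résoudre ceci, nous devons prendre 1 dérivée de notre équation de la vitesse v(t) = 12·t^5 - 20·t^4 + 8·t^3 + 15·t^2 + 2. En dérivant la vitesse, nous obtenons l'accélération: a(t) = 60·t^4 - 80·t^3 + 24·t^2 + 30·t. Nous avons l'accélération a(t) = 60·t^4 - 80·t^3 + 24·t^2 + 30·t. En substituant t = 2: a(2) = 476.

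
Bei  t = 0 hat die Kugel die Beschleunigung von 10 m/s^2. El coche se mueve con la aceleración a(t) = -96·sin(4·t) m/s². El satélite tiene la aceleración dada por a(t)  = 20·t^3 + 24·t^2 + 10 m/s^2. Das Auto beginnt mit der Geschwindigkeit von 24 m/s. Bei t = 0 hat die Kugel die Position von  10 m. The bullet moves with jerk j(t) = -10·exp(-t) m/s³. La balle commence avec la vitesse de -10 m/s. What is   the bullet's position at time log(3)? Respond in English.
Starting from jerk j(t) = -10·exp(-t), we take 3 antiderivatives. The integral of jerk is acceleration. Using a(0) = 10, we get a(t) = 10·exp(-t). The integral of acceleration, with v(0) = -10, gives velocity: v(t) = -10·exp(-t). Taking ∫v(t)dt and applying x(0) = 10, we find x(t) = 10·exp(-t). From the given position equation x(t) = 10·exp(-t), we substitute t = log(3) to get x = 10/3.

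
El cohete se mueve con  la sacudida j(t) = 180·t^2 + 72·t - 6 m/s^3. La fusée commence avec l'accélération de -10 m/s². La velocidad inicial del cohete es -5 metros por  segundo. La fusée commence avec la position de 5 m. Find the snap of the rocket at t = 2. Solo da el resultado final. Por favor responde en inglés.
At t = 2, s = 792.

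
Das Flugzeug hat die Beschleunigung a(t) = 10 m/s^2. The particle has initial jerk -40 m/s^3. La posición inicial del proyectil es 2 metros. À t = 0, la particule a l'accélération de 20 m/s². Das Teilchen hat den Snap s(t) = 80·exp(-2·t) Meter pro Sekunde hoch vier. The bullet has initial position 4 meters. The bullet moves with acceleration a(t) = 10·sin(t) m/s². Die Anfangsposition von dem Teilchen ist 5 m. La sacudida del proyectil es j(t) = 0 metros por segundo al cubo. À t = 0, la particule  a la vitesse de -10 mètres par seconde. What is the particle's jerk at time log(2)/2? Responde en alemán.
Wir müssen unsere Gleichung für den Snap s(t) = 80·exp(-2·t) 1-mal integrieren. Durch Integration von dem Snap und Verwendung der Anfangsbedingung j(0) = -40, erhalten wir j(t) = -40·exp(-2·t). Aus der Gleichung für den Ruck j(t) = -40·exp(-2·t), setzen wir t = log(2)/2 ein und erhalten j = -20.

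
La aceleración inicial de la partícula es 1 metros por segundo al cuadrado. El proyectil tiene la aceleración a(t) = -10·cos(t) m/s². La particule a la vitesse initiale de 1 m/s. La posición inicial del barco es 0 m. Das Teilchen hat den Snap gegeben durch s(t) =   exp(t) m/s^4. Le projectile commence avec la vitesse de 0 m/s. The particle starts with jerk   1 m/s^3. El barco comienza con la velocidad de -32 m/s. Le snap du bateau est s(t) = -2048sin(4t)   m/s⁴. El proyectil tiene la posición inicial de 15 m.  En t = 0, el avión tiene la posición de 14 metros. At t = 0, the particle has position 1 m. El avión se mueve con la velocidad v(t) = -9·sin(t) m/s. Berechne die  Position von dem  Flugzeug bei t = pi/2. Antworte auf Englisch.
To solve this, we need to take 1 antiderivative of our velocity equation v(t) = -9·sin(t). The integral of velocity is position. Using x(0) = 14, we get x(t) = 9·cos(t) + 5. From the given position equation x(t) = 9·cos(t) + 5, we substitute t = pi/2 to get x = 5.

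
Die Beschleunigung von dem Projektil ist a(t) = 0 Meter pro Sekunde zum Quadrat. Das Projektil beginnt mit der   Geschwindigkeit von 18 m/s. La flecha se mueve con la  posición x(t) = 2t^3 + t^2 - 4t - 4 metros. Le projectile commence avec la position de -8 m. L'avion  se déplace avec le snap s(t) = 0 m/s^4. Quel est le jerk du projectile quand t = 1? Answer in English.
To solve this, we need to take 1 derivative of our acceleration equation a(t) = 0. Differentiating acceleration, we get jerk: j(t) = 0. Using j(t) = 0 and substituting t = 1, we find j = 0.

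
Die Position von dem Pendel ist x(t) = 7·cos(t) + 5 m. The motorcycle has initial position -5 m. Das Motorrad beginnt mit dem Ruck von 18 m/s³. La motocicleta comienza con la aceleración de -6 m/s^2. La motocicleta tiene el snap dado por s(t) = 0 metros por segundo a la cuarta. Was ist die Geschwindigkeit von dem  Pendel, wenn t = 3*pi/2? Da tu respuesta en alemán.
Ausgehend von der Position x(t) = 7·cos(t) + 5, nehmen wir 1 Ableitung. Die Ableitung von der Position ergibt die Geschwindigkeit: v(t) = -7·sin(t). Wir haben die Geschwindigkeit v(t) = -7·sin(t). Durch Einsetzen von t = 3*pi/2: v(3*pi/2) = 7.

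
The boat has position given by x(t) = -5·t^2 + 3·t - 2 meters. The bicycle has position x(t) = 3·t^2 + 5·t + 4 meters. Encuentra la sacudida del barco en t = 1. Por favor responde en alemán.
Um dies zu lösen, müssen wir 3 Ableitungen unserer Gleichung für die Position x(t) = -5·t^2 + 3·t - 2 nehmen. Die Ableitung von der Position ergibt die Geschwindigkeit: v(t) = 3 - 10·t. Mit d/dt von v(t) finden wir a(t) = -10. Durch Ableiten von der Beschleunigung erhalten wir den Ruck: j(t) = 0. Wir haben den Ruck j(t) = 0. Durch Einsetzen von t = 1: j(1) = 0.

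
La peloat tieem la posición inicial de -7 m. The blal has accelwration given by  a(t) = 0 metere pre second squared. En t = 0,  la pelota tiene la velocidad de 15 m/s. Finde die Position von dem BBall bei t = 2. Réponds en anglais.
To find the answer, we compute 2 integrals of a(t) = 0. Taking ∫a(t)dt and applying v(0) = 15, we find v(t) = 15. Integrating velocity and using the initial condition x(0) = -7, we get x(t) = 15·t - 7. We have position x(t) = 15·t - 7. Substituting t = 2: x(2) = 23.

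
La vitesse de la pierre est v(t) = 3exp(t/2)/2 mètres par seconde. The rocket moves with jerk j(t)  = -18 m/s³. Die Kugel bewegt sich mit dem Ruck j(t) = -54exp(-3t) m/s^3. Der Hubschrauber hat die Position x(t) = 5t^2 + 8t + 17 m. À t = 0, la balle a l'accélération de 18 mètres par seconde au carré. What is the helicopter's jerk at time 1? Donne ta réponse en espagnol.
Para resolver esto, necesitamos tomar 3 derivadas de nuestra ecuación de la posición x(t) = 5·t^2 + 8·t + 17. Tomando d/dt de x(t), encontramos v(t) = 10·t + 8. La derivada de la velocidad da la aceleración: a(t) = 10. La derivada de la aceleración da la sacudida: j(t) = 0. Usando j(t) = 0 y sustituyendo t = 1, encontramos j = 0.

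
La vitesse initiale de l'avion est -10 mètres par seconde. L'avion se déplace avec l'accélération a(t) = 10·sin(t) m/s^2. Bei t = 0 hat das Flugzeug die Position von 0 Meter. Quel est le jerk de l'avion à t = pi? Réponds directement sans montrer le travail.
Le jerk à t = pi est j = -10.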